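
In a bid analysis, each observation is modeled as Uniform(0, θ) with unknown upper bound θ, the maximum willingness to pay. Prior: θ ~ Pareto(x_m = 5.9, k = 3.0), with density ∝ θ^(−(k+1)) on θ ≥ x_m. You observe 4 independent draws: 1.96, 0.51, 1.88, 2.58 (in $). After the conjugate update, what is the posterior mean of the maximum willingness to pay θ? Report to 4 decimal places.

6.8833

A Pareto(scale x_m, shape k) prior on the upper bound θ of Uniform(0, θ) is conjugate: posterior is Pareto(max(x_m, max xᵢ), k + n).
Sample maximum = 2.58; prior scale x_m = 5.9 → posterior scale = max = 5.90.
Posterior shape = 3.0 + 4 = 7.0.
E[θ|data] = k·x_m/(k−1) = 7.0·5.90/6.0 = 6.8833.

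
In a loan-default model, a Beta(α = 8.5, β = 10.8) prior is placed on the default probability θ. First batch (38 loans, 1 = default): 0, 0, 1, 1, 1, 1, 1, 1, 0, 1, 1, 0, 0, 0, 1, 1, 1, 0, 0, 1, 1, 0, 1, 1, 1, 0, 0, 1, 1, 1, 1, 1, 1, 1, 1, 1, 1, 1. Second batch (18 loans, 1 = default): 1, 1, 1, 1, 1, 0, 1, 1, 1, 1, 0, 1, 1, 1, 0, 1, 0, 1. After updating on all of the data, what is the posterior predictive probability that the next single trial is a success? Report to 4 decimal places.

0.6574

The Beta prior is conjugate to a Binomial/Bernoulli likelihood; the update adds successes to α and failures to β.
After batch 1: Beta(8.5+27, 10.8+11) = Beta(35.5, 21.8).
After batch 2: Beta(35.5+14, 21.8+4) = Beta(49.5, 25.8).
For a single future Bernoulli trial, P(success | data) = α/(α+β) = 0.6574.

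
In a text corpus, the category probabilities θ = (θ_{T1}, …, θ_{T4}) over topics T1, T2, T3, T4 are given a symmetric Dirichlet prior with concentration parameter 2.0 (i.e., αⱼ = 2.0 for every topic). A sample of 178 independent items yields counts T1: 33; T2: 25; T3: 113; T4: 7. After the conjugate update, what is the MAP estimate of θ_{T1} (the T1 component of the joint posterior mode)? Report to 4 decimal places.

0.1868

The Dirichlet prior is conjugate to the Multinomial likelihood: each posterior αⱼ = prior αⱼ + observed count nⱼ.
Posterior concentration: (35.0, 27.0, 115.0, 9.0), total = 186.0.
Joint mode component: (α_{T1}−1)/(Σα−K) = 34.0/182.0 = 0.1868.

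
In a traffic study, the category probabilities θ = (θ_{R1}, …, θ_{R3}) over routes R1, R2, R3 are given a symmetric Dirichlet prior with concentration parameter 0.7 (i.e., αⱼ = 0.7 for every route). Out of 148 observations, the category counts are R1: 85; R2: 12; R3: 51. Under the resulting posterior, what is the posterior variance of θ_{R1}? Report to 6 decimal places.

0.001621

The Dirichlet prior is conjugate to the Multinomial likelihood: each posterior αⱼ = prior αⱼ + observed count nⱼ.
Posterior concentration: (85.7, 12.7, 51.7), total = 150.1.
Var[θ_j] = α_j(Σα−α_j)/((Σα)²(Σα+1)) = 85.7·64.4/(150.1²·151.1) = 0.001621.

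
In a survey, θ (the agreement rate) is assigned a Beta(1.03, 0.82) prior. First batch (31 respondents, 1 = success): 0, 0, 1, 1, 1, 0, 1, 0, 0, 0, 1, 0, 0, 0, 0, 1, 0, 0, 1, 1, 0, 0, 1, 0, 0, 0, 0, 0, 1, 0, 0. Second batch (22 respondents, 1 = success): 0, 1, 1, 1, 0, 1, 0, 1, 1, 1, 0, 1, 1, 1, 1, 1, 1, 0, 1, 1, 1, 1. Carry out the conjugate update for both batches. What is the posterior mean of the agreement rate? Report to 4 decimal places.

The Beta prior is conjugate to a Binomial/Bernoulli likelihood; the update adds successes to α and failures to β.
After batch 1: Beta(1.03+10, 0.82+21) = Beta(11.03, 21.82).
After batch 2: Beta(11.03+17, 21.82+5) = Beta(28.03, 26.82).
Posterior mean = α/(α+β) = 28.03/54.85 = 0.5110.

0.5110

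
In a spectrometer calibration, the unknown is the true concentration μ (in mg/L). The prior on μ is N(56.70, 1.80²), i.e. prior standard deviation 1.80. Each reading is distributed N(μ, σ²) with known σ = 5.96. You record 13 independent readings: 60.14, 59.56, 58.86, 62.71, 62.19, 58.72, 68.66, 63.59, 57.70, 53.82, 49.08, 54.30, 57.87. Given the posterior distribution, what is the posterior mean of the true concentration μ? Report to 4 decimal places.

57.9561

For Normal data with known variance σ², a Normal(μ₀, σ₀²) prior on μ is conjugate. Posterior precision = 1/σ₀² + n/σ²; posterior mean is the precision-weighted average of μ₀ and x̄.
Σxᵢ = 60.14 + 59.56 + 58.86 + 62.71 + 62.19 + 58.72 + 68.66 + 63.59 + 57.70 + 53.82 + 49.08 + 54.30 + 57.87 = 767.2, so n·x̄ = 767.2.
σ₀² = 1.80² = 3.24, σ² = 5.96² = 35.5216; σ² + n·σ₀² = 35.5216 + 13·3.24 = 77.6416.
Posterior mean = (μ₀/σ₀² + n·x̄/σ²)/(1/σ₀² + n/σ²) = (σ²·μ₀ + σ₀²·n·x̄)/(σ² + n·σ₀²) = (35.5216·56.70 + 3.24·767.2)/77.6416 = 4499.80272/77.6416 = 57.9561.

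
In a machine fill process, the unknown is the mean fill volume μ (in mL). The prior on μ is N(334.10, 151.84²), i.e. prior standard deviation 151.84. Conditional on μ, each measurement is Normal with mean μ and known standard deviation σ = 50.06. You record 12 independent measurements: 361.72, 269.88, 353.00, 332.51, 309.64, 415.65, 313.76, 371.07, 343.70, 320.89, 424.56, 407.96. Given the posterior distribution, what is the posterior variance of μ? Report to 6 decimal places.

For Normal data with known variance σ², a Normal(μ₀, σ₀²) prior on μ is conjugate. Posterior precision = 1/σ₀² + n/σ²; posterior mean is the precision-weighted average of μ₀ and x̄.
σ₀² = 151.84² = 23055.3856, σ² = 50.06² = 2506.0036; σ² + n·σ₀² = 2506.0036 + 12·23055.3856 = 279170.6308.
Posterior precision = 1/σ₀² + n/σ² = 1/23055.3856 + 12/2506.0036 = (σ² + n·σ₀²)/(σ₀²σ²) = 279170.6308/(23055.3856·2506.0036); posterior variance σₙ² = σ₀²σ²/(σ² + n·σ₀²) = 23055.3856·2506.0036/279170.6308 = 206.959017.

206.959017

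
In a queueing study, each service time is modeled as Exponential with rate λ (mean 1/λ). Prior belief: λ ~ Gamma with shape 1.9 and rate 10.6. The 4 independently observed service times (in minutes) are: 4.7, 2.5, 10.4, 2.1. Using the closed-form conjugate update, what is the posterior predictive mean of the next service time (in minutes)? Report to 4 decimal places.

With a Gamma(shape α, rate β) prior on the exponential rate λ, the posterior after n observations with total T = Σxᵢ is Gamma(α+n, β+T).
Sum of observations T = 19.7 minutes; n = 4.
Posterior: Gamma(1.9+4, 10.6+19.7) = Gamma(5.9, 30.3).
The predictive distribution for the next observation is Lomax; its mean is β/(α−1) = 30.3/4.9 = 6.1837.

6.1837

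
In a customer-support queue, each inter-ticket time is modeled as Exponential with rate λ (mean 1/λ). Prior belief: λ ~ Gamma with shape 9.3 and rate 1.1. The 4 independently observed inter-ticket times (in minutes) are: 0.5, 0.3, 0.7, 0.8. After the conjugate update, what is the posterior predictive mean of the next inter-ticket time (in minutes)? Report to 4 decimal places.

0.2764

With a Gamma(shape α, rate β) prior on the exponential rate λ, the posterior after n observations with total T = Σxᵢ is Gamma(α+n, β+T).
Sum of observations T = 2.3 minutes; n = 4.
Posterior: Gamma(9.3+4, 1.1+2.3) = Gamma(13.3, 3.4).
The predictive distribution for the next observation is Lomax; its mean is β/(α−1) = 3.4/12.3 = 0.2764.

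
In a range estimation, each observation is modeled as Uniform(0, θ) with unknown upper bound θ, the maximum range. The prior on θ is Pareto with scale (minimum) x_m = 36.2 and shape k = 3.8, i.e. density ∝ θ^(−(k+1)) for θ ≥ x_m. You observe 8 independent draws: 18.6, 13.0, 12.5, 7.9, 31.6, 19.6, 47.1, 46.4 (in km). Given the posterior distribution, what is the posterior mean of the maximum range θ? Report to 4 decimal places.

51.4611

A Pareto(scale x_m, shape k) prior on the upper bound θ of Uniform(0, θ) is conjugate: posterior is Pareto(max(x_m, max xᵢ), k + n).
Sample maximum = 47.1; prior scale x_m = 36.2 → posterior scale = max = 47.1.
Posterior shape = 3.8 + 8 = 11.8.
E[θ|data] = k·x_m/(k−1) = 11.8·47.1/10.8 = 51.4611.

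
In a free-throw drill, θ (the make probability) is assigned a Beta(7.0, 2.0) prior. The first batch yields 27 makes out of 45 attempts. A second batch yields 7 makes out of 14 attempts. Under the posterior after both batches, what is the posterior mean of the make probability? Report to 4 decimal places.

0.6029

The Beta prior is conjugate to a Binomial/Bernoulli likelihood; the update adds successes to α and failures to β.
After batch 1: Beta(7.0+27, 2.0+18) = Beta(34.0, 20.0).
After batch 2: Beta(34.0+7, 20.0+7) = Beta(41.0, 27.0).
Posterior mean = α/(α+β) = 41.0/68.0 = 0.6029.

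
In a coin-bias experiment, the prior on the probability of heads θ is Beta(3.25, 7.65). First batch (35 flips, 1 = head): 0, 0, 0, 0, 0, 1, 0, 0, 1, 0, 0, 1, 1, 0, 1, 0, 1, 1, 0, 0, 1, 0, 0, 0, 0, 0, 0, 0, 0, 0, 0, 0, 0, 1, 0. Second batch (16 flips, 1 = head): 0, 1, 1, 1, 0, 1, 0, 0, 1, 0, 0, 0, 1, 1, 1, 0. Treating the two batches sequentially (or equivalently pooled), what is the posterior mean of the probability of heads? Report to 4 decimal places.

0.3271

The Beta prior is conjugate to a Binomial/Bernoulli likelihood; the update adds successes to α and failures to β.
After batch 1: Beta(3.25+9, 7.65+26) = Beta(12.25, 33.65).
After batch 2: Beta(12.25+8, 33.65+8) = Beta(20.25, 41.65).
Posterior mean = α/(α+β) = 20.25/61.90 = 0.3271.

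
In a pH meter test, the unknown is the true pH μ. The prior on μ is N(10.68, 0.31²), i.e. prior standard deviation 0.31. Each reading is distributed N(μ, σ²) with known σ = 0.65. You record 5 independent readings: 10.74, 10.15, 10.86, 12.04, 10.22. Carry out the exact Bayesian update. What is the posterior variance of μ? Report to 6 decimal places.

0.044964

For Normal data with known variance σ², a Normal(μ₀, σ₀²) prior on μ is conjugate. Posterior precision = 1/σ₀² + n/σ²; posterior mean is the precision-weighted average of μ₀ and x̄.
σ₀² = 0.31² = 0.0961, σ² = 0.65² = 0.4225; σ² + n·σ₀² = 0.4225 + 5·0.0961 = 0.903.
Posterior precision = 1/σ₀² + n/σ² = 1/0.0961 + 5/0.4225 = (σ² + n·σ₀²)/(σ₀²σ²) = 0.903/(0.0961·0.4225); posterior variance σₙ² = σ₀²σ²/(σ² + n·σ₀²) = 0.0961·0.4225/0.903 = 0.044964.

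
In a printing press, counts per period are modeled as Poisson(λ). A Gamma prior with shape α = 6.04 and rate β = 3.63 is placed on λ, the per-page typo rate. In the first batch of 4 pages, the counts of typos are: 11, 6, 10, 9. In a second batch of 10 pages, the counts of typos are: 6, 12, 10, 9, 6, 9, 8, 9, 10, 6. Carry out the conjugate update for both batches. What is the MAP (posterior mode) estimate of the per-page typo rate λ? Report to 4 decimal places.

7.1492

With a Gamma(shape α, rate β) prior, the Poisson likelihood is conjugate: the posterior is Gamma(α + ΣXᵢ, β + n).
Batch 1: sum of counts S = 36 over n = 4 pages.
After batch 1: Gamma(α+S, β+n) = Gamma(6.04+36, 3.63+4) = Gamma(42.04, 7.63).
Batch 2: sum of counts S = 85 over n = 10 pages.
After batch 2: Gamma(α+S, β+n) = Gamma(42.04+85, 7.63+10) = Gamma(127.04, 17.63).
Mode of Gamma(α,β) for α≥1 is (α−1)/β = 126.04/17.63 = 7.1492.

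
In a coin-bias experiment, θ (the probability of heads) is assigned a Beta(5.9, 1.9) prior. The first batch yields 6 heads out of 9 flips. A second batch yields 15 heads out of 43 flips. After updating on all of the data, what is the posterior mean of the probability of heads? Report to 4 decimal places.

0.4498

The Beta prior is conjugate to a Binomial/Bernoulli likelihood; the update adds successes to α and failures to β.
After batch 1: Beta(5.9+6, 1.9+3) = Beta(11.9, 4.9).
After batch 2: Beta(11.9+15, 4.9+28) = Beta(26.9, 32.9).
Posterior mean = α/(α+β) = 26.9/59.8 = 0.4498.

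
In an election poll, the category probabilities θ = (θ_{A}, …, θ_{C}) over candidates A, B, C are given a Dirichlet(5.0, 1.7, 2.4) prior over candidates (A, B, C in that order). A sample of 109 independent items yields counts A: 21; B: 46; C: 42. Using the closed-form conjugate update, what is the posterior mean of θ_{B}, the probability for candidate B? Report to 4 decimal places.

The Dirichlet prior is conjugate to the Multinomial likelihood: each posterior αⱼ = prior αⱼ + observed count nⱼ.
Posterior concentration: (26.0, 47.7, 44.4), total = 118.1.
E[θ_{B}|data] = α_{B}/Σα = 47.7/118.1 = 0.4039.

0.4039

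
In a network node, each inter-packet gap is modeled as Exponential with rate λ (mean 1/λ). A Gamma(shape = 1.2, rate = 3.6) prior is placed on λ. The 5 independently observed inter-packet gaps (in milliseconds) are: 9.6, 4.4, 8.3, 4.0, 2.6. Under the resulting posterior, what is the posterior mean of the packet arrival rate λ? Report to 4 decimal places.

With a Gamma(shape α, rate β) prior on the exponential rate λ, the posterior after n observations with total T = Σxᵢ is Gamma(α+n, β+T).
Sum of observations T = 28.9 milliseconds; n = 5.
Posterior: Gamma(1.2+5, 3.6+28.9) = Gamma(6.2, 32.5).
Posterior mean of λ = α/β = 6.2/32.5 = 0.1908.

0.1908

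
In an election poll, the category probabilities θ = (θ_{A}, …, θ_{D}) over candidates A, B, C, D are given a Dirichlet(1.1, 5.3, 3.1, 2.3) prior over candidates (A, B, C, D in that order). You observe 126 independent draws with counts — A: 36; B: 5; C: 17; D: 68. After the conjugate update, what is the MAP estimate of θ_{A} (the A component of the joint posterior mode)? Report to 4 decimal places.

0.2698

The Dirichlet prior is conjugate to the Multinomial likelihood: each posterior αⱼ = prior αⱼ + observed count nⱼ.
Posterior concentration: (37.1, 10.3, 20.1, 70.3), total = 137.8.
Joint mode component: (α_{A}−1)/(Σα−K) = 36.1/133.8 = 0.2698.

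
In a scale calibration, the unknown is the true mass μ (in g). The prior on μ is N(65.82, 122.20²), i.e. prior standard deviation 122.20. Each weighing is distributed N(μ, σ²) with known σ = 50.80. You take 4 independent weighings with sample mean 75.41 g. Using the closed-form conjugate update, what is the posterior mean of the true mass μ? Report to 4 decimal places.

For Normal data with known variance σ², a Normal(μ₀, σ₀²) prior on μ is conjugate. Posterior precision = 1/σ₀² + n/σ²; posterior mean is the precision-weighted average of μ₀ and x̄.
n·x̄ = 4·75.41 = 301.64.
σ₀² = 122.20² = 14932.84, σ² = 50.80² = 2580.64; σ² + n·σ₀² = 2580.64 + 4·14932.84 = 62312.
Posterior mean = (μ₀/σ₀² + n·x̄/σ²)/(1/σ₀² + n/σ²) = (σ²·μ₀ + σ₀²·n·x̄)/(σ² + n·σ₀²) = (2580.64·65.82 + 14932.84·301.64)/62312 = 4674199.5824/62312 = 75.0128.

75.0128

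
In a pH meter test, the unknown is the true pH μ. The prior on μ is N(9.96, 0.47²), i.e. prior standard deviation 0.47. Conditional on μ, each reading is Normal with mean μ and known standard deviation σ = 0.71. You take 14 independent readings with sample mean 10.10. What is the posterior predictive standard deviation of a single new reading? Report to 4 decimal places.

0.7315

For Normal data with known variance σ², a Normal(μ₀, σ₀²) prior on μ is conjugate. Posterior precision = 1/σ₀² + n/σ²; posterior mean is the precision-weighted average of μ₀ and x̄.
σ₀² = 0.47² = 0.2209, σ² = 0.71² = 0.5041; σ² + n·σ₀² = 0.5041 + 14·0.2209 = 3.5967.
Posterior precision = 1/σ₀² + n/σ² = 1/0.2209 + 14/0.5041 = (σ² + n·σ₀²)/(σ₀²σ²) = 3.5967/(0.2209·0.5041); posterior variance σₙ² = σ₀²σ²/(σ² + n·σ₀²) = 0.2209·0.5041/3.5967 = 0.030961.
Predictive variance for one new observation = σₙ² + σ² = 0.2209·0.5041/3.5967 + 0.5041 = σ²·(σ₀² + 3.5967)/3.5967 = 0.5041·3.8176/3.5967 = 0.535061; SD = √(0.5041·3.8176/3.5967) = 0.7315.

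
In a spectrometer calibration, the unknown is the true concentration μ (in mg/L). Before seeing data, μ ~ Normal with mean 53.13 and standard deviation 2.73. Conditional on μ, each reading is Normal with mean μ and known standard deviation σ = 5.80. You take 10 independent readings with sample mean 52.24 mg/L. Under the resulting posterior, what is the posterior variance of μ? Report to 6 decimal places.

2.317813

For Normal data with known variance σ², a Normal(μ₀, σ₀²) prior on μ is conjugate. Posterior precision = 1/σ₀² + n/σ²; posterior mean is the precision-weighted average of μ₀ and x̄.
σ₀² = 2.73² = 7.4529, σ² = 5.80² = 33.64; σ² + n·σ₀² = 33.64 + 10·7.4529 = 108.169.
Posterior precision = 1/σ₀² + n/σ² = 1/7.4529 + 10/33.64 = (σ² + n·σ₀²)/(σ₀²σ²) = 108.169/(7.4529·33.64); posterior variance σₙ² = σ₀²σ²/(σ² + n·σ₀²) = 7.4529·33.64/108.169 = 2.317813.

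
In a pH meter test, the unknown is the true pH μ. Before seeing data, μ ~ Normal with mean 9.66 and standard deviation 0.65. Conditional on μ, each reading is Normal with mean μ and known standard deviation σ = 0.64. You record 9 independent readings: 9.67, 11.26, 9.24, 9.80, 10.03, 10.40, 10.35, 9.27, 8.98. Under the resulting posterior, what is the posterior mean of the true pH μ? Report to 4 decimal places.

For Normal data with known variance σ², a Normal(μ₀, σ₀²) prior on μ is conjugate. Posterior precision = 1/σ₀² + n/σ²; posterior mean is the precision-weighted average of μ₀ and x̄.
Σxᵢ = 9.67 + 11.26 + 9.24 + 9.80 + 10.03 + 10.40 + 10.35 + 9.27 + 8.98 = 89, so n·x̄ = 89.
σ₀² = 0.65² = 0.4225, σ² = 0.64² = 0.4096; σ² + n·σ₀² = 0.4096 + 9·0.4225 = 4.2121.
Posterior mean = (μ₀/σ₀² + n·x̄/σ²)/(1/σ₀² + n/σ²) = (σ²·μ₀ + σ₀²·n·x̄)/(σ² + n·σ₀²) = (0.4096·9.66 + 0.4225·89)/4.2121 = 41.559236/4.2121 = 9.8666.

9.8666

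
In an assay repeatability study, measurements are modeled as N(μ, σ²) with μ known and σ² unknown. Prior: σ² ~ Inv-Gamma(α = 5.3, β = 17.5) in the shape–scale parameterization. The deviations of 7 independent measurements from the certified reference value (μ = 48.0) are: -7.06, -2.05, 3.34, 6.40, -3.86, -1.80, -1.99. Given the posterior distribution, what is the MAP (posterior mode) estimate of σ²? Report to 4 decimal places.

8.3297

With known mean μ and an Inverse-Gamma(α, β) prior on σ², the Normal likelihood is conjugate: posterior is Inv-Gamma(α + n/2, β + Σ(xᵢ−μ)²/2).
Σ(xᵢ−μ)² = (-7.06)² + (-2.05)² + (3.34)² + (6.40)² + (-3.86)² + (-1.80)² + (-1.99)² = 128.2614.
Posterior: Inv-Gamma(5.3 + 7/2, 17.5 + 128.2614/2) = Inv-Gamma(8.80, 81.63070).
Mode = β/(α+1) = 81.63070/9.80 = 8.3297.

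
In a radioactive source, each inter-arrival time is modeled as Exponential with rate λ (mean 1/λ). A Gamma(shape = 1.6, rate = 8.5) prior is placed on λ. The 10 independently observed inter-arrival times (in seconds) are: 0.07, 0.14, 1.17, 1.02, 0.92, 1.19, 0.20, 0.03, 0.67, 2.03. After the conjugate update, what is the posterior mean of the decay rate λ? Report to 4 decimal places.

With a Gamma(shape α, rate β) prior on the exponential rate λ, the posterior after n observations with total T = Σxᵢ is Gamma(α+n, β+T).
Sum of observations T = 7.44 seconds; n = 10.
Posterior: Gamma(1.6+10, 8.5+7.44) = Gamma(11.6, 15.94).
Posterior mean of λ = α/β = 11.6/15.94 = 0.7277.

0.7277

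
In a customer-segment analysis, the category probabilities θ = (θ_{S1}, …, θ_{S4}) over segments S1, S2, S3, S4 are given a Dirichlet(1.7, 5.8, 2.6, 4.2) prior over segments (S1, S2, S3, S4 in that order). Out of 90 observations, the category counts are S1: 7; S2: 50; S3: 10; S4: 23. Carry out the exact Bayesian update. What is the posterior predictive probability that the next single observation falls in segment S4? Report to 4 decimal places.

The Dirichlet prior is conjugate to the Multinomial likelihood: each posterior αⱼ = prior αⱼ + observed count nⱼ.
Posterior concentration: (8.7, 55.8, 12.6, 27.2), total = 104.3.
P(next = S4 | data) = α_{S4}/Σα = 0.2608.

0.2608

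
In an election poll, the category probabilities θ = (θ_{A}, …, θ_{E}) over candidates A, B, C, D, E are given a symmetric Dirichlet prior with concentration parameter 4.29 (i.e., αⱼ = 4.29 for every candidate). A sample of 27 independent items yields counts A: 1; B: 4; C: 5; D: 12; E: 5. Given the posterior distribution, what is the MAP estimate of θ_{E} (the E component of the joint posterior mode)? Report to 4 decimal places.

0.1908

The Dirichlet prior is conjugate to the Multinomial likelihood: each posterior αⱼ = prior αⱼ + observed count nⱼ.
Posterior concentration: (5.29, 8.29, 9.29, 16.29, 9.29), total = 48.45.
Joint mode component: (α_{E}−1)/(Σα−K) = 8.29/43.45 = 0.1908.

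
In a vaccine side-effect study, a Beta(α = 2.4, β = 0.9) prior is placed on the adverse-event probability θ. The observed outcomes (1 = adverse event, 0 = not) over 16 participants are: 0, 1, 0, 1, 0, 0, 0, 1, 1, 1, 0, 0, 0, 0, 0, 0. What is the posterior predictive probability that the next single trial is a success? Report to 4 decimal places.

0.3834

The Beta prior is conjugate to a Binomial/Bernoulli likelihood; the update adds successes to α and failures to β.
Posterior: Beta(α+k, β+n−k) = Beta(2.4+5, 0.9+11) = Beta(7.4, 11.9).
For a single future Bernoulli trial, P(success | data) = α/(α+β) = 0.3834.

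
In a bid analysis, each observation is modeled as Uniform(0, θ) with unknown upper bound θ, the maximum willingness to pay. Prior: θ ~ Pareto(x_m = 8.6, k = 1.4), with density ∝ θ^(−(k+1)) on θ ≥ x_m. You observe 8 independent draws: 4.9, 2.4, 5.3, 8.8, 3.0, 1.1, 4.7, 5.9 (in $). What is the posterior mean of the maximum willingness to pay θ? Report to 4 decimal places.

A Pareto(scale x_m, shape k) prior on the upper bound θ of Uniform(0, θ) is conjugate: posterior is Pareto(max(x_m, max xᵢ), k + n).
Sample maximum = 8.8; prior scale x_m = 8.6 → posterior scale = max = 8.8.
Posterior shape = 1.4 + 8 = 9.4.
E[θ|data] = k·x_m/(k−1) = 9.4·8.8/8.4 = 9.8476.

9.8476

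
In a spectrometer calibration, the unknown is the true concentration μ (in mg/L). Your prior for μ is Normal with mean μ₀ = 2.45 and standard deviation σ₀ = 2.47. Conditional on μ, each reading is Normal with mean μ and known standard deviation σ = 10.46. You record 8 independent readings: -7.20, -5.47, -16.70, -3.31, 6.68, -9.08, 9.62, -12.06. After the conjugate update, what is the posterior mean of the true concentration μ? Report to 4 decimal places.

For Normal data with known variance σ², a Normal(μ₀, σ₀²) prior on μ is conjugate. Posterior precision = 1/σ₀² + n/σ²; posterior mean is the precision-weighted average of μ₀ and x̄.
Σxᵢ = (-7.20) + (-5.47) + (-16.70) + (-3.31) + 6.68 + (-9.08) + 9.62 + (-12.06) = -37.52, so n·x̄ = -37.52.
σ₀² = 2.47² = 6.1009, σ² = 10.46² = 109.4116; σ² + n·σ₀² = 109.4116 + 8·6.1009 = 158.2188.
Posterior mean = (μ₀/σ₀² + n·x̄/σ²)/(1/σ₀² + n/σ²) = (σ²·μ₀ + σ₀²·n·x̄)/(σ² + n·σ₀²) = (109.4116·2.45 + 6.1009·(-37.52))/158.2188 = 39.152652/158.2188 = 0.2475.

0.2475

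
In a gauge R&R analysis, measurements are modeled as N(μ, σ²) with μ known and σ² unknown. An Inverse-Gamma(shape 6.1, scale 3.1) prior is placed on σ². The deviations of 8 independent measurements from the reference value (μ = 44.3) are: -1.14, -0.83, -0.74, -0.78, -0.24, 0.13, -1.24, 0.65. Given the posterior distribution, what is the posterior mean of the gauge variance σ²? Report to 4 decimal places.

With known mean μ and an Inverse-Gamma(α, β) prior on σ², the Normal likelihood is conjugate: posterior is Inv-Gamma(α + n/2, β + Σ(xᵢ−μ)²/2).
Σ(xᵢ−μ)² = (-1.14)² + (-0.83)² + (-0.74)² + (-0.78)² + (-0.24)² + (0.13)² + (-1.24)² + (0.65)² = 5.1791.
Posterior: Inv-Gamma(6.1 + 8/2, 3.1 + 5.1791/2) = Inv-Gamma(10.10, 5.68955).
E[σ²|data] = β/(α−1) = 5.68955/9.10 = 0.6252.

0.6252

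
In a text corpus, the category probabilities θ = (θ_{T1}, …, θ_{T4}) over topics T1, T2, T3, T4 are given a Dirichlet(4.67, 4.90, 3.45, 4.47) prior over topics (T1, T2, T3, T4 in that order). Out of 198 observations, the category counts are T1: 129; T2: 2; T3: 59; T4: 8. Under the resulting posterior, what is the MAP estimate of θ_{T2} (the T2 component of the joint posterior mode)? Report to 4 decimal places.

0.0279

The Dirichlet prior is conjugate to the Multinomial likelihood: each posterior αⱼ = prior αⱼ + observed count nⱼ.
Posterior concentration: (133.67, 6.90, 62.45, 12.47), total = 215.49.
Joint mode component: (α_{T2}−1)/(Σα−K) = 5.90/211.49 = 0.0279.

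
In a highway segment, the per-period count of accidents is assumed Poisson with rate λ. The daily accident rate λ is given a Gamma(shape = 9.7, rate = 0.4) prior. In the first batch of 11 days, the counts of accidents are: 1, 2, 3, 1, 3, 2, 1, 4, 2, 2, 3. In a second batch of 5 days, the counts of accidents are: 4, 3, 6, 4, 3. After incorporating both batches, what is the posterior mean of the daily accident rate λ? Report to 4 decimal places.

3.2744

With a Gamma(shape α, rate β) prior, the Poisson likelihood is conjugate: the posterior is Gamma(α + ΣXᵢ, β + n).
Batch 1: sum of counts S = 24 over n = 11 days.
After batch 1: Gamma(α+S, β+n) = Gamma(9.7+24, 0.4+11) = Gamma(33.7, 11.4).
Batch 2: sum of counts S = 20 over n = 5 days.
After batch 2: Gamma(α+S, β+n) = Gamma(33.7+20, 11.4+5) = Gamma(53.7, 16.4).
Posterior mean = α/β = 53.7/16.4 = 3.2744.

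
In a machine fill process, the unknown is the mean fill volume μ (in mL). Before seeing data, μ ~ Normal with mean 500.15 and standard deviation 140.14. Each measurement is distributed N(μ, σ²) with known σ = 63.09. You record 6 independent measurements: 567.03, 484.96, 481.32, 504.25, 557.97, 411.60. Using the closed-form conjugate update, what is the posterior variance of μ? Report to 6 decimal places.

For Normal data with known variance σ², a Normal(μ₀, σ₀²) prior on μ is conjugate. Posterior precision = 1/σ₀² + n/σ²; posterior mean is the precision-weighted average of μ₀ and x̄.
σ₀² = 140.14² = 19639.2196, σ² = 63.09² = 3980.3481; σ² + n·σ₀² = 3980.3481 + 6·19639.2196 = 121815.6657.
Posterior precision = 1/σ₀² + n/σ² = 1/19639.2196 + 6/3980.3481 = (σ² + n·σ₀²)/(σ₀²σ²) = 121815.6657/(19639.2196·3980.3481); posterior variance σₙ² = σ₀²σ²/(σ² + n·σ₀²) = 19639.2196·3980.3481/121815.6657 = 641.714922.

641.714922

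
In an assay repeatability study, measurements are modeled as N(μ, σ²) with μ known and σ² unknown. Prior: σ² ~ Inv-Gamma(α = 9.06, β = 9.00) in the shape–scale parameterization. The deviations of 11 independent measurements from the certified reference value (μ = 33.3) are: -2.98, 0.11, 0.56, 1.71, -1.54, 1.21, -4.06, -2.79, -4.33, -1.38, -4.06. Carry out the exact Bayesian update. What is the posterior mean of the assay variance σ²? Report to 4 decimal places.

With known mean μ and an Inverse-Gamma(α, β) prior on σ², the Normal likelihood is conjugate: posterior is Inv-Gamma(α + n/2, β + Σ(xᵢ−μ)²/2).
Σ(xᵢ−μ)² = (-2.98)² + (0.11)² + (0.56)² + (1.71)² + (-1.54)² + (1.21)² + (-4.06)² + (-2.79)² + (-4.33)² + (-1.38)² + (-4.06)² = 77.3705.
Posterior: Inv-Gamma(9.06 + 11/2, 9.00 + 77.3705/2) = Inv-Gamma(14.56, 47.68525).
E[σ²|data] = β/(α−1) = 47.68525/13.56 = 3.5166.

3.5166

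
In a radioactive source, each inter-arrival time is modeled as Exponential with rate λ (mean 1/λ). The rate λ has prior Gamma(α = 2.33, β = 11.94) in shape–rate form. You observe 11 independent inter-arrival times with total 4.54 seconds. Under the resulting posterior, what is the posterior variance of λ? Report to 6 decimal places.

With a Gamma(shape α, rate β) prior on the exponential rate λ, the posterior after n observations with total T = Σxᵢ is Gamma(α+n, β+T).
Posterior: Gamma(2.33+11, 11.94+4.54) = Gamma(13.33, 16.48).
Var = α/β² = 0.049081.

0.049081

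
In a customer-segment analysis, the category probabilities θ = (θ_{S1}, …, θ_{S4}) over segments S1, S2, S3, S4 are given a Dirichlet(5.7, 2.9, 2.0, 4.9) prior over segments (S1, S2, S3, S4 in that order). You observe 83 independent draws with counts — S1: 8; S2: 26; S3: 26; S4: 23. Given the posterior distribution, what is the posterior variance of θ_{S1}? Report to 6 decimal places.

0.001203

The Dirichlet prior is conjugate to the Multinomial likelihood: each posterior αⱼ = prior αⱼ + observed count nⱼ.
Posterior concentration: (13.7, 28.9, 28.0, 27.9), total = 98.5.
Var[θ_j] = α_j(Σα−α_j)/((Σα)²(Σα+1)) = 13.7·84.8/(98.5²·99.5) = 0.001203.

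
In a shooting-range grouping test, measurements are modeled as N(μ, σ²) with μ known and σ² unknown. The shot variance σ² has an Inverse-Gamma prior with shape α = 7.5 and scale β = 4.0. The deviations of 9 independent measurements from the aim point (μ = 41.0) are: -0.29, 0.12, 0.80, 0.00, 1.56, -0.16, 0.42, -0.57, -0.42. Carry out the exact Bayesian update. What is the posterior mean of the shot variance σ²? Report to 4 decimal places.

0.5398

With known mean μ and an Inverse-Gamma(α, β) prior on σ², the Normal likelihood is conjugate: posterior is Inv-Gamma(α + n/2, β + Σ(xᵢ−μ)²/2).
Σ(xᵢ−μ)² = (-0.29)² + (0.12)² + (0.80)² + (0.00)² + (1.56)² + (-0.16)² + (0.42)² + (-0.57)² + (-0.42)² = 3.8754.
Posterior: Inv-Gamma(7.5 + 9/2, 4.0 + 3.8754/2) = Inv-Gamma(12.00, 5.93770).
E[σ²|data] = β/(α−1) = 5.93770/11.00 = 0.5398.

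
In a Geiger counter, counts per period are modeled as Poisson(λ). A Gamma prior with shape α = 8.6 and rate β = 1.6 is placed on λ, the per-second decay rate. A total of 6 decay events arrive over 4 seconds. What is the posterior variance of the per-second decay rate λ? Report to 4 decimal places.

0.4656

With a Gamma(shape α, rate β) prior, the Poisson likelihood is conjugate: the posterior is Gamma(α + ΣXᵢ, β + n).
Posterior: Gamma(α+S, β+n) = Gamma(8.6+6, 1.6+4) = Gamma(14.6, 5.6).
Var = α/β² = 14.6/5.6² = 0.4656.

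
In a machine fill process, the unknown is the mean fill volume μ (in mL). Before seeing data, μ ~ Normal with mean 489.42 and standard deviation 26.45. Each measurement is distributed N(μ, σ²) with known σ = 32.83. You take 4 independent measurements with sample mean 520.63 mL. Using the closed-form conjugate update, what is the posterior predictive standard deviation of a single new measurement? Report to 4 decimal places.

For Normal data with known variance σ², a Normal(μ₀, σ₀²) prior on μ is conjugate. Posterior precision = 1/σ₀² + n/σ²; posterior mean is the precision-weighted average of μ₀ and x̄.
σ₀² = 26.45² = 699.6025, σ² = 32.83² = 1077.8089; σ² + n·σ₀² = 1077.8089 + 4·699.6025 = 3876.2189.
Posterior precision = 1/σ₀² + n/σ² = 1/699.6025 + 4/1077.8089 = (σ² + n·σ₀²)/(σ₀²σ²) = 3876.2189/(699.6025·1077.8089); posterior variance σₙ² = σ₀²σ²/(σ² + n·σ₀²) = 699.6025·1077.8089/3876.2189 = 194.529210.
Predictive variance for one new observation = σₙ² + σ² = 699.6025·1077.8089/3876.2189 + 1077.8089 = σ²·(σ₀² + 3876.2189)/3876.2189 = 1077.8089·4575.8214/3876.2189 = 1272.338110; SD = √(1077.8089·4575.8214/3876.2189) = 35.6698.

35.6698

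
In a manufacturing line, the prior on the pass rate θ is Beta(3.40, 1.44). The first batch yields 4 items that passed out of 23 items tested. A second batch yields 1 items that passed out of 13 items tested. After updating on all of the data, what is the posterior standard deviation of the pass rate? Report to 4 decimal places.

The Beta prior is conjugate to a Binomial/Bernoulli likelihood; the update adds successes to α and failures to β.
After batch 1: Beta(3.40+4, 1.44+19) = Beta(7.40, 20.44).
After batch 2: Beta(7.40+1, 20.44+12) = Beta(8.40, 32.44).
Var = αβ/((α+β)²(α+β+1)) = 8.40·32.44/(40.84²·41.84) = 0.00390478; SD = √0.00390478 = 0.0625.

0.0625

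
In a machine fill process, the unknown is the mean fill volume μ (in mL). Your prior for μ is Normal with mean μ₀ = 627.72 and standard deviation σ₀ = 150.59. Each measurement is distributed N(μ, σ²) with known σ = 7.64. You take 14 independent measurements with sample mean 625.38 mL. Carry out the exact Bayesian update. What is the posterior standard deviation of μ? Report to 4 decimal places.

For Normal data with known variance σ², a Normal(μ₀, σ₀²) prior on μ is conjugate. Posterior precision = 1/σ₀² + n/σ²; posterior mean is the precision-weighted average of μ₀ and x̄.
σ₀² = 150.59² = 22677.3481, σ² = 7.64² = 58.3696; σ² + n·σ₀² = 58.3696 + 14·22677.3481 = 317541.243.
Posterior precision = 1/σ₀² + n/σ² = 1/22677.3481 + 14/58.3696 = (σ² + n·σ₀²)/(σ₀²σ²) = 317541.243/(22677.3481·58.3696); posterior variance σₙ² = σ₀²σ²/(σ² + n·σ₀²) = 22677.3481·58.3696/317541.243 = 4.168491.
Posterior SD = √σₙ² = √(22677.3481·58.3696/317541.243) = 2.0417.

2.0417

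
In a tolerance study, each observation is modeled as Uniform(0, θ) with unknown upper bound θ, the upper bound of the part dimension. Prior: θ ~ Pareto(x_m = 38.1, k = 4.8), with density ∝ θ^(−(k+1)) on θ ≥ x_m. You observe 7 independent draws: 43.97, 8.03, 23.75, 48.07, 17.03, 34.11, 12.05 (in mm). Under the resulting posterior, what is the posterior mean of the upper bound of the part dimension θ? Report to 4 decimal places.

A Pareto(scale x_m, shape k) prior on the upper bound θ of Uniform(0, θ) is conjugate: posterior is Pareto(max(x_m, max xᵢ), k + n).
Sample maximum = 48.07; prior scale x_m = 38.1 → posterior scale = max = 48.07.
Posterior shape = 4.8 + 7 = 11.8.
E[θ|data] = k·x_m/(k−1) = 11.8·48.07/10.8 = 52.5209.

52.5209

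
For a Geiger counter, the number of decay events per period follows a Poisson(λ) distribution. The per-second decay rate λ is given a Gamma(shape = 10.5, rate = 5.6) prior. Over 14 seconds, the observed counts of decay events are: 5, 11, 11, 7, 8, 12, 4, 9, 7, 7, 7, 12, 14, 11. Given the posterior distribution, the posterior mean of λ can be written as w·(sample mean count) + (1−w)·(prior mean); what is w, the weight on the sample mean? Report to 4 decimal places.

With a Gamma(shape α, rate β) prior, the Poisson likelihood is conjugate: the posterior is Gamma(α + ΣXᵢ, β + n).
Posterior mean = (α₀+S)/(β₀+n) = [n/(β₀+n)]·(S/n) + [β₀/(β₀+n)]·(α₀/β₀), so only n and β₀ enter the weight.
Weight on data w = n/(β₀+n) = 14/(5.6+14) = 14/19.6 = 0.7143.

0.7143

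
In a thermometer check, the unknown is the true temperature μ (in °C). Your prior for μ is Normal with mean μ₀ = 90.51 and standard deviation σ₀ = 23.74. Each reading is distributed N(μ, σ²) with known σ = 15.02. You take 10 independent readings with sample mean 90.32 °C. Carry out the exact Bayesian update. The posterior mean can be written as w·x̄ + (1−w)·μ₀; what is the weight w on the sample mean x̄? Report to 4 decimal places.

For Normal data with known variance σ², a Normal(μ₀, σ₀²) prior on μ is conjugate. Posterior precision = 1/σ₀² + n/σ²; posterior mean is the precision-weighted average of μ₀ and x̄.
σ₀² = 23.74² = 563.5876, σ² = 15.02² = 225.6004. Prior precision 1/σ₀² = 1/563.5876; data precision n/σ² = 10/225.6004.
w = (n/σ²)/(1/σ₀² + n/σ²) = n·σ₀²/(σ² + n·σ₀²) = 10·563.5876/(225.6004 + 10·563.5876) = 5635.876/5861.4764 = 0.9615.

0.9615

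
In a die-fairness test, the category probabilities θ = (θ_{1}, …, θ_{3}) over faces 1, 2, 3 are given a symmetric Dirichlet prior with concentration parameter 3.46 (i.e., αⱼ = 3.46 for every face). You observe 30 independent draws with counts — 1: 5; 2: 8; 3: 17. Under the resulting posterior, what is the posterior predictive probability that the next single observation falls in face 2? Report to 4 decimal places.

The Dirichlet prior is conjugate to the Multinomial likelihood: each posterior αⱼ = prior αⱼ + observed count nⱼ.
Posterior concentration: (8.46, 11.46, 20.46), total = 40.38.
P(next = 2 | data) = α_{2}/Σα = 0.2838.

0.2838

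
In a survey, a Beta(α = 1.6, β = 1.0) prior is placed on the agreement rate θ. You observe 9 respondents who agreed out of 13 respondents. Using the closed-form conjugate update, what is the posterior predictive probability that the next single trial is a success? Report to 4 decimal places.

0.6795

The Beta prior is conjugate to a Binomial/Bernoulli likelihood; the update adds successes to α and failures to β.
Posterior: Beta(α+k, β+n−k) = Beta(1.6+9, 1.0+4) = Beta(10.6, 5.0).
For a single future Bernoulli trial, P(success | data) = α/(α+β) = 0.6795.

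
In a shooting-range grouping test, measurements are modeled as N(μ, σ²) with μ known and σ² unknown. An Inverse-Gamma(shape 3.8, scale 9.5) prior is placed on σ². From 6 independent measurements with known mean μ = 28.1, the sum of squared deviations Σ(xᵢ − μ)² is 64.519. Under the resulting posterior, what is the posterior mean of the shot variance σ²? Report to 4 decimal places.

With known mean μ and an Inverse-Gamma(α, β) prior on σ², the Normal likelihood is conjugate: posterior is Inv-Gamma(α + n/2, β + Σ(xᵢ−μ)²/2).
Posterior: Inv-Gamma(3.8 + 6/2, 9.5 + 64.519/2) = Inv-Gamma(6.80, 41.7595).
E[σ²|data] = β/(α−1) = 41.7595/5.80 = 7.1999.

7.1999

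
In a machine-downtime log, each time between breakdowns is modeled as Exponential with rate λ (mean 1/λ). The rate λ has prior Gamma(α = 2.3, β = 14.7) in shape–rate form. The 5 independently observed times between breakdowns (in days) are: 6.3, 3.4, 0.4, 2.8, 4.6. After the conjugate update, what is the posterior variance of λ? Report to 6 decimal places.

With a Gamma(shape α, rate β) prior on the exponential rate λ, the posterior after n observations with total T = Σxᵢ is Gamma(α+n, β+T).
Sum of observations T = 17.5 days; n = 5.
Posterior: Gamma(2.3+5, 14.7+17.5) = Gamma(7.3, 32.2).
Var = α/β² = 0.007041.

0.007041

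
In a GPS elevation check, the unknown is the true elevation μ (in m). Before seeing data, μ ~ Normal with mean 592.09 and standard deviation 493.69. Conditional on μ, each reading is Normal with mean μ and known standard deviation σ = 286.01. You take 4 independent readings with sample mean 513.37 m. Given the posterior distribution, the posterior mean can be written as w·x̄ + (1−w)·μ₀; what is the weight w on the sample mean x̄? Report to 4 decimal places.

0.9226

For Normal data with known variance σ², a Normal(μ₀, σ₀²) prior on μ is conjugate. Posterior precision = 1/σ₀² + n/σ²; posterior mean is the precision-weighted average of μ₀ and x̄.
σ₀² = 493.69² = 243729.8161, σ² = 286.01² = 81801.7201. Prior precision 1/σ₀² = 1/243729.8161; data precision n/σ² = 4/81801.7201.
w = (n/σ²)/(1/σ₀² + n/σ²) = n·σ₀²/(σ² + n·σ₀²) = 4·243729.8161/(81801.7201 + 4·243729.8161) = 974919.2644/1056720.9845 = 0.9226.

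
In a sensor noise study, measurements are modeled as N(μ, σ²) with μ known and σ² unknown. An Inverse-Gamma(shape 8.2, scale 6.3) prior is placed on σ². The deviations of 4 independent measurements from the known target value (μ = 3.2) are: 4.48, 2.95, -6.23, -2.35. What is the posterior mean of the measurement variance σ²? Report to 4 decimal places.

4.6581

With known mean μ and an Inverse-Gamma(α, β) prior on σ², the Normal likelihood is conjugate: posterior is Inv-Gamma(α + n/2, β + Σ(xᵢ−μ)²/2).
Σ(xᵢ−μ)² = (4.48)² + (2.95)² + (-6.23)² + (-2.35)² = 73.1083.
Posterior: Inv-Gamma(8.2 + 4/2, 6.3 + 73.1083/2) = Inv-Gamma(10.20, 42.85415).
E[σ²|data] = β/(α−1) = 42.85415/9.20 = 4.6581.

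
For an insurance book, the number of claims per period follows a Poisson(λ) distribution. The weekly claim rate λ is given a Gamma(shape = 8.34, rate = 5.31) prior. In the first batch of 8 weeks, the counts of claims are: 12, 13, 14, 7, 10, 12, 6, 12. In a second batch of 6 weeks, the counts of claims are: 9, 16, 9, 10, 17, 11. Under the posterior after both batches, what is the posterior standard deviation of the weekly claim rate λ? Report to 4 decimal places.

0.6679

With a Gamma(shape α, rate β) prior, the Poisson likelihood is conjugate: the posterior is Gamma(α + ΣXᵢ, β + n).
Batch 1: sum of counts S = 86 over n = 8 weeks.
After batch 1: Gamma(α+S, β+n) = Gamma(8.34+86, 5.31+8) = Gamma(94.34, 13.31).
Batch 2: sum of counts S = 72 over n = 6 weeks.
After batch 2: Gamma(α+S, β+n) = Gamma(94.34+72, 13.31+6) = Gamma(166.34, 19.31).
SD = √α/β = √166.34/19.31 = 0.6679.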